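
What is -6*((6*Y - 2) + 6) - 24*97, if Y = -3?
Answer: -2244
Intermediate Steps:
-6*((6*Y - 2) + 6) - 24*97 = -6*((6*(-3) - 2) + 6) - 24*97 = -6*((-18 - 2) + 6) - 2328 = -6*(-20 + 6) - 2328 = -6*(-14) - 2328 = 84 - 2328 = -2244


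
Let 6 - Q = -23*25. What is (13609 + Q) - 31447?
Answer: -17257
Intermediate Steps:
Q = 581 (Q = 6 - (-23)*25 = 6 - 1*(-575) = 6 + 575 = 581)
(13609 + Q) - 31447 = (13609 + 581) - 31447 = 14190 - 31447 = -17257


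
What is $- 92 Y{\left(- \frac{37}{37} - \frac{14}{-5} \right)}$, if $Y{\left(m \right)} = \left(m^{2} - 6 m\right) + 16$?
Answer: $- \frac{19412}{25} \approx -776.48$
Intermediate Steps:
$Y{\left(m \right)} = 16 + m^{2} - 6 m$
$- 92 Y{\left(- \frac{37}{37} - \frac{14}{-5} \right)} = - 92 \left(16 + \left(- \frac{37}{37} - \frac{14}{-5}\right)^{2} - 6 \left(- \frac{37}{37} - \frac{14}{-5}\right)\right) = - 92 \left(16 + \left(\left(-37\right) \frac{1}{37} - - \frac{14}{5}\right)^{2} - 6 \left(\left(-37\right) \frac{1}{37} - - \frac{14}{5}\right)\right) = - 92 \left(16 + \left(-1 + \frac{14}{5}\right)^{2} - 6 \left(-1 + \frac{14}{5}\right)\right) = - 92 \left(16 + \left(\frac{9}{5}\right)^{2} - \frac{54}{5}\right) = - 92 \left(16 + \frac{81}{25} - \frac{54}{5}\right) = \left(-92\right) \frac{211}{25} = - \frac{19412}{25}$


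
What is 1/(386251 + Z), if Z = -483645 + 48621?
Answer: -1/48773 ≈ -2.0503e-5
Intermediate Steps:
Z = -435024
1/(386251 + Z) = 1/(386251 - 435024) = 1/(-48773) = -1/48773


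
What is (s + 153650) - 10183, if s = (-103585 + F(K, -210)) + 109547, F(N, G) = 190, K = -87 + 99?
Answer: 149619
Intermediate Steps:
K = 12
s = 6152 (s = (-103585 + 190) + 109547 = -103395 + 109547 = 6152)
(s + 153650) - 10183 = (6152 + 153650) - 10183 = 159802 - 10183 = 149619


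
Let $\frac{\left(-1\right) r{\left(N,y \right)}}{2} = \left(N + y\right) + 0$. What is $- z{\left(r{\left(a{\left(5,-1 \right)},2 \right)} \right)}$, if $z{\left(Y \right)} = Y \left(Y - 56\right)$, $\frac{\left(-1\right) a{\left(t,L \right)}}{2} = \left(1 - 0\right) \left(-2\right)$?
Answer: $-816$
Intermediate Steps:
$a{\left(t,L \right)} = 4$ ($a{\left(t,L \right)} = - 2 \left(1 - 0\right) \left(-2\right) = - 2 \left(1 + 0\right) \left(-2\right) = - 2 \cdot 1 \left(-2\right) = \left(-2\right) \left(-2\right) = 4$)
$r{\left(N,y \right)} = - 2 N - 2 y$ ($r{\left(N,y \right)} = - 2 \left(\left(N + y\right) + 0\right) = - 2 \left(N + y\right) = - 2 N - 2 y$)
$z{\left(Y \right)} = Y \left(-56 + Y\right)$
$- z{\left(r{\left(a{\left(5,-1 \right)},2 \right)} \right)} = - \left(\left(-2\right) 4 - 4\right) \left(-56 - 12\right) = - \left(-8 - 4\right) \left(-56 - 12\right) = - \left(-12\right) \left(-56 - 12\right) = - \left(-12\right) \left(-68\right) = \left(-1\right) 816 = -816$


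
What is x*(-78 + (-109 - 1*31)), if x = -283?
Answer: 61694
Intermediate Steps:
x*(-78 + (-109 - 1*31)) = -283*(-78 + (-109 - 1*31)) = -283*(-78 + (-109 - 31)) = -283*(-78 - 140) = -283*(-218) = 61694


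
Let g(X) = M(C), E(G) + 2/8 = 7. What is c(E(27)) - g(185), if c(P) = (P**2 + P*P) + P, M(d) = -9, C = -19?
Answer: 855/8 ≈ 106.88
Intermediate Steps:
E(G) = 27/4 (E(G) = -1/4 + 7 = 27/4)
g(X) = -9
c(P) = P + 2*P**2 (c(P) = (P**2 + P**2) + P = 2*P**2 + P = P + 2*P**2)
c(E(27)) - g(185) = 27*(1 + 2*(27/4))/4 - 1*(-9) = 27*(1 + 27/2)/4 + 9 = (27/4)*(29/2) + 9 = 783/8 + 9 = 855/8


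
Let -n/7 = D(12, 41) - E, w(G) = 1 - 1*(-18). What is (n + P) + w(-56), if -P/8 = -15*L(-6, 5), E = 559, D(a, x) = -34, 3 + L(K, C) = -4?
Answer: 3330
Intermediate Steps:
L(K, C) = -7 (L(K, C) = -3 - 4 = -7)
w(G) = 19 (w(G) = 1 + 18 = 19)
P = -840 (P = -(-120)*(-7) = -8*105 = -840)
n = 4151 (n = -7*(-34 - 1*559) = -7*(-34 - 559) = -7*(-593) = 4151)
(n + P) + w(-56) = (4151 - 840) + 19 = 3311 + 19 = 3330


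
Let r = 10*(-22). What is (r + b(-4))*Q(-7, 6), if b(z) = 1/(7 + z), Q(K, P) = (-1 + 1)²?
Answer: 0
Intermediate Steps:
r = -220
Q(K, P) = 0 (Q(K, P) = 0² = 0)
(r + b(-4))*Q(-7, 6) = (-220 + 1/(7 - 4))*0 = (-220 + 1/3)*0 = (-220 + ⅓)*0 = -659/3*0 = 0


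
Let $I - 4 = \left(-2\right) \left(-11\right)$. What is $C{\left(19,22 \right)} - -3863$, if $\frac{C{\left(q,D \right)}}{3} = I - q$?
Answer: $3884$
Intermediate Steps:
$I = 26$ ($I = 4 - -22 = 4 + 22 = 26$)
$C{\left(q,D \right)} = 78 - 3 q$ ($C{\left(q,D \right)} = 3 \left(26 - q\right) = 78 - 3 q$)
$C{\left(19,22 \right)} - -3863 = \left(78 - 57\right) - -3863 = \left(78 - 57\right) + 3863 = 21 + 3863 = 3884$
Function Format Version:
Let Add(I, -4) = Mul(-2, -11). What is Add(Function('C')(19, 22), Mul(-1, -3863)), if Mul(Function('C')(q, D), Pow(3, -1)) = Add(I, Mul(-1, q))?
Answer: 3884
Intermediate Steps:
I = 26 (I = Add(4, Mul(-2, -11)) = Add(4, 22) = 26)
Function('C')(q, D) = Add(78, Mul(-3, q)) (Function('C')(q, D) = Mul(3, Add(26, Mul(-1, q))) = Add(78, Mul(-3, q)))
Add(Function('C')(19, 22), Mul(-1, -3863)) = Add(Add(78, Mul(-3, 19)), Mul(-1, -3863)) = Add(Add(78, -57), 3863) = Add(21, 3863) = 3884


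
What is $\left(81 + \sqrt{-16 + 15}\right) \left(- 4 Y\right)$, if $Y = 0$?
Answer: $0$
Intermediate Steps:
$\left(81 + \sqrt{-16 + 15}\right) \left(- 4 Y\right) = \left(81 + \sqrt{-16 + 15}\right) \left(\left(-4\right) 0\right) = \left(81 + \sqrt{-1}\right) 0 = \left(81 + i\right) 0 = 0$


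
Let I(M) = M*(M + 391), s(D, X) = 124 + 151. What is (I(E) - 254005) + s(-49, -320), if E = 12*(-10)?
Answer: -286250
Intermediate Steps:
s(D, X) = 275
E = -120
I(M) = M*(391 + M)
(I(E) - 254005) + s(-49, -320) = (-120*(391 - 120) - 254005) + 275 = (-120*271 - 254005) + 275 = (-32520 - 254005) + 275 = -286525 + 275 = -286250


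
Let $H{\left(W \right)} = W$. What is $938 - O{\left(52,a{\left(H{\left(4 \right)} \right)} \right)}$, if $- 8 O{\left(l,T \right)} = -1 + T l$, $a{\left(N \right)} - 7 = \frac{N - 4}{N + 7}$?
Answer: $\frac{7867}{8} \approx 983.38$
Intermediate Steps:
$a{\left(N \right)} = 7 + \frac{-4 + N}{7 + N}$ ($a{\left(N \right)} = 7 + \frac{N - 4}{N + 7} = 7 + \frac{-4 + N}{7 + N}$)
$O{\left(l,T \right)} = \frac{1}{8} - \frac{T l}{8}$ ($O{\left(l,T \right)} = - \frac{-1 + T l}{8} = \frac{1}{8} - \frac{T l}{8}$)
$938 - O{\left(52,a{\left(H{\left(4 \right)} \right)} \right)} = 938 - \left(\frac{1}{8} - \frac{1}{8} \frac{45 + 8 \cdot 4}{7 + 4} \cdot 52\right) = 938 - \left(\frac{1}{8} - \frac{1}{8} \frac{45 + 32}{11} \cdot 52\right) = 938 - \left(\frac{1}{8} - \frac{1}{8} \cdot \frac{1}{11} \cdot 77 \cdot 52\right) = 938 - \left(\frac{1}{8} - \frac{7}{8} \cdot 52\right) = 938 - \left(\frac{1}{8} - \frac{91}{2}\right) = 938 - - \frac{363}{8} = 938 + \frac{363}{8} = \frac{7867}{8}$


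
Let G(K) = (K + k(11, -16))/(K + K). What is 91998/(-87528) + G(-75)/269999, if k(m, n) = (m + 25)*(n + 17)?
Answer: -103497271853/98468635300 ≈ -1.0511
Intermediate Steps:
k(m, n) = (17 + n)*(25 + m) (k(m, n) = (25 + m)*(17 + n) = (17 + n)*(25 + m))
G(K) = (36 + K)/(2*K) (G(K) = (K + (425 + 17*11 + 25*(-16) + 11*(-16)))/(K + K) = (K + (425 + 187 - 400 - 176))/((2*K)) = (K + 36)*(1/(2*K)) = (36 + K)*(1/(2*K)) = (36 + K)/(2*K))
91998/(-87528) + G(-75)/269999 = 91998/(-87528) + ((1/2)*(36 - 75)/(-75))/269999 = 91998*(-1/87528) + ((1/2)*(-1/75)*(-39))*(1/269999) = -15333/14588 + (13/50)*(1/269999) = -15333/14588 + 13/13499950 = -103497271853/98468635300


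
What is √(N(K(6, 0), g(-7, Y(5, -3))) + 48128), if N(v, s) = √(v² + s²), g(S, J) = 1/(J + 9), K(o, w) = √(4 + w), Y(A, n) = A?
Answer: √(9433088 + 14*√785)/14 ≈ 219.39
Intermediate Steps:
g(S, J) = 1/(9 + J)
N(v, s) = √(s² + v²)
√(N(K(6, 0), g(-7, Y(5, -3))) + 48128) = √(√((1/(9 + 5))² + (√(4 + 0))²) + 48128) = √(√((1/14)² + (√4)²) + 48128) = √(√((1/14)² + 2²) + 48128) = √(√(1/196 + 4) + 48128) = √(√(785/196) + 48128) = √(√785/14 + 48128) = √(48128 + √785/14)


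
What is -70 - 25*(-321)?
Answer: 7955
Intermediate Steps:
-70 - 25*(-321) = -70 + 8025 = 7955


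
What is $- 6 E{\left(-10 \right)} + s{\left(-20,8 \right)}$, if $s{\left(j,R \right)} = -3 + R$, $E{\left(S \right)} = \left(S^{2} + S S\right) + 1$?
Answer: $-1201$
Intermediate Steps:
$E{\left(S \right)} = 1 + 2 S^{2}$ ($E{\left(S \right)} = \left(S^{2} + S^{2}\right) + 1 = 2 S^{2} + 1 = 1 + 2 S^{2}$)
$- 6 E{\left(-10 \right)} + s{\left(-20,8 \right)} = - 6 \left(1 + 2 \left(-10\right)^{2}\right) + \left(-3 + 8\right) = - 6 \left(1 + 2 \cdot 100\right) + 5 = - 6 \left(1 + 200\right) + 5 = \left(-6\right) 201 + 5 = -1206 + 5 = -1201$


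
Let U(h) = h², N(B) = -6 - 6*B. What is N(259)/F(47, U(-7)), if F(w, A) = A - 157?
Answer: 130/9 ≈ 14.444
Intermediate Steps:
F(w, A) = -157 + A
N(259)/F(47, U(-7)) = (-6 - 6*259)/(-157 + (-7)²) = (-6 - 1554)/(-157 + 49) = -1560/(-108) = -1560*(-1/108) = 130/9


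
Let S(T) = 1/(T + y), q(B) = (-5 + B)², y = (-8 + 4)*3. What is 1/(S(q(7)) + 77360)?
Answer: 8/618879 ≈ 1.2927e-5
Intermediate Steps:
y = -12 (y = -4*3 = -12)
S(T) = 1/(-12 + T) (S(T) = 1/(T - 12) = 1/(-12 + T))
1/(S(q(7)) + 77360) = 1/(1/(-12 + (-5 + 7)²) + 77360) = 1/(1/(-12 + 2²) + 77360) = 1/(1/(-12 + 4) + 77360) = 1/(1/(-8) + 77360) = 1/(-⅛ + 77360) = 1/(618879/8) = 8/618879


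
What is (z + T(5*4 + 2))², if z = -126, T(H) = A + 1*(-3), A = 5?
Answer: 15376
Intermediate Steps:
T(H) = 2 (T(H) = 5 + 1*(-3) = 5 - 3 = 2)
(z + T(5*4 + 2))² = (-126 + 2)² = (-124)² = 15376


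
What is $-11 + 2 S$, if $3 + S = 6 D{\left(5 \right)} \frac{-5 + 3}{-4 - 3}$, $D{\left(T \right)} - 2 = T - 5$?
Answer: $- \frac{71}{7} \approx -10.143$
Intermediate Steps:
$D{\left(T \right)} = -3 + T$ ($D{\left(T \right)} = 2 + \left(T - 5\right) = 2 + \left(-5 + T\right) = -3 + T$)
$S = \frac{3}{7}$ ($S = -3 + 6 \left(-3 + 5\right) \frac{-5 + 3}{-4 - 3} = -3 + 6 \cdot 2 \left(- \frac{2}{-7}\right) = -3 + 12 \left(\left(-2\right) \left(- \frac{1}{7}\right)\right) = -3 + 12 \cdot \frac{2}{7} = -3 + \frac{24}{7} = \frac{3}{7} \approx 0.42857$)
$-11 + 2 S = -11 + 2 \cdot \frac{3}{7} = -11 + \frac{6}{7} = - \frac{71}{7}$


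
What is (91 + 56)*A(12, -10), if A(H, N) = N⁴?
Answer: 1470000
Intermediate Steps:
(91 + 56)*A(12, -10) = (91 + 56)*(-10)⁴ = 147*10000 = 1470000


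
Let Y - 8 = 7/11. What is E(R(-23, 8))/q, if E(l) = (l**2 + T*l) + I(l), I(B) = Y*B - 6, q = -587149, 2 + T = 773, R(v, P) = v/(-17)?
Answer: -3339961/1866546671 ≈ -0.0017894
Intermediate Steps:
R(v, P) = -v/17 (R(v, P) = v*(-1/17) = -v/17)
T = 771 (T = -2 + 773 = 771)
Y = 95/11 (Y = 8 + 7/11 = 95/11 ≈ 8.6364)
I(B) = -6 + 95*B/11 (I(B) = 95*B/11 - 6 = -6 + 95*B/11)
E(l) = -6 + l**2 + 8576*l/11 (E(l) = (l**2 + 771*l) + (-6 + 95*l/11) = -6 + l**2 + 8576*l/11)
E(R(-23, 8))/q = (-6 + (-1/17*(-23))**2 + 8576*(-1/17*(-23))/11)/(-587149) = (-6 + (23/17)**2 + (8576/11)*(23/17))*(-1/587149) = (-6 + 529/289 + 197248/187)*(-1/587149) = (3339961/3179)*(-1/587149) = -3339961/1866546671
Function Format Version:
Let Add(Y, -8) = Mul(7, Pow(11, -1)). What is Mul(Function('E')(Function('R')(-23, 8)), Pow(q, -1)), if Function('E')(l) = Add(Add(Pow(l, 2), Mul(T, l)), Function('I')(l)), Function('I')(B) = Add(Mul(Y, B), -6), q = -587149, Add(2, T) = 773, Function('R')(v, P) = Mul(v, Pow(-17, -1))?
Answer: Rational(-3339961, 1866546671) ≈ -0.0017894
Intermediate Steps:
Function('R')(v, P) = Mul(Rational(-1, 17), v) (Function('R')(v, P) = Mul(v, Rational(-1, 17)) = Mul(Rational(-1, 17), v))
T = 771 (T = Add(-2, 773) = 771)
Y = Rational(95, 11) (Y = Add(8, Mul(7, Pow(11, -1))) = Add(8, Mul(7, Rational(1, 11))) = Add(8, Rational(7, 11)) = Rational(95, 11) ≈ 8.6364)
Function('I')(B) = Add(-6, Mul(Rational(95, 11), B)) (Function('I')(B) = Add(Mul(Rational(95, 11), B), -6) = Add(-6, Mul(Rational(95, 11), B)))
Function('E')(l) = Add(-6, Pow(l, 2), Mul(Rational(8576, 11), l)) (Function('E')(l) = Add(Add(Pow(l, 2), Mul(771, l)), Add(-6, Mul(Rational(95, 11), l))) = Add(-6, Pow(l, 2), Mul(Rational(8576, 11), l)))
Mul(Function('E')(Function('R')(-23, 8)), Pow(q, -1)) = Mul(Add(-6, Pow(Mul(Rational(-1, 17), -23), 2), Mul(Rational(8576, 11), Mul(Rational(-1, 17), -23))), Pow(-587149, -1)) = Mul(Add(-6, Pow(Rational(23, 17), 2), Mul(Rational(8576, 11), Rational(23, 17))), Rational(-1, 587149)) = Mul(Add(-6, Rational(529, 289), Rational(197248, 187)), Rational(-1, 587149)) = Mul(Rational(3339961, 3179), Rational(-1, 587149)) = Rational(-3339961, 1866546671)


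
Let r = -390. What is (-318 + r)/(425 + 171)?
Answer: -177/149 ≈ -1.1879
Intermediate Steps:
(-318 + r)/(425 + 171) = (-318 - 390)/(425 + 171) = -708/596 = -708*1/596 = -177/149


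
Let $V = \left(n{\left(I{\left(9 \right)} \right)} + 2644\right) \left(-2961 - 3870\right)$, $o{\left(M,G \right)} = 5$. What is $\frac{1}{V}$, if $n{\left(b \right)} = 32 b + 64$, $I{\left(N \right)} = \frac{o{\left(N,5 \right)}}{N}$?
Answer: $- \frac{1}{18619788} \approx -5.3706 \cdot 10^{-8}$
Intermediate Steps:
$I{\left(N \right)} = \frac{5}{N}$
$n{\left(b \right)} = 64 + 32 b$
$V = -18619788$ ($V = \left(\left(64 + 32 \cdot \frac{5}{9}\right) + 2644\right) \left(-2961 - 3870\right) = \left(\left(64 + 32 \cdot 5 \cdot \frac{1}{9}\right) + 2644\right) \left(-6831\right) = \left(\left(64 + 32 \cdot \frac{5}{9}\right) + 2644\right) \left(-6831\right) = \left(\left(64 + \frac{160}{9}\right) + 2644\right) \left(-6831\right) = \left(\frac{736}{9} + 2644\right) \left(-6831\right) = \frac{24532}{9} \left(-6831\right) = -18619788$)
$\frac{1}{V} = \frac{1}{-18619788} = - \frac{1}{18619788}$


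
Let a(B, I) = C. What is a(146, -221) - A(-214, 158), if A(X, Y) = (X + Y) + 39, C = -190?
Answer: -173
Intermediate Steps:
a(B, I) = -190
A(X, Y) = 39 + X + Y
a(146, -221) - A(-214, 158) = -190 - (39 - 214 + 158) = -190 - 1*(-17) = -190 + 17 = -173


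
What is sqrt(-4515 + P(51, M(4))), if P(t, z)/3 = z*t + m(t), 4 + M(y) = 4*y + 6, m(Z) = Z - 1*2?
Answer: I*sqrt(1614) ≈ 40.175*I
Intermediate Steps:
m(Z) = -2 + Z (m(Z) = Z - 2 = -2 + Z)
M(y) = 2 + 4*y (M(y) = -4 + (4*y + 6) = -4 + (6 + 4*y) = 2 + 4*y)
P(t, z) = -6 + 3*t + 3*t*z (P(t, z) = 3*(z*t + (-2 + t)) = 3*(t*z + (-2 + t)) = 3*(-2 + t + t*z) = -6 + 3*t + 3*t*z)
sqrt(-4515 + P(51, M(4))) = sqrt(-4515 + (-6 + 3*51 + 3*51*(2 + 4*4))) = sqrt(-4515 + (-6 + 153 + 3*51*(2 + 16))) = sqrt(-4515 + (-6 + 153 + 3*51*18)) = sqrt(-4515 + (-6 + 153 + 2754)) = sqrt(-4515 + 2901) = sqrt(-1614) = I*sqrt(1614)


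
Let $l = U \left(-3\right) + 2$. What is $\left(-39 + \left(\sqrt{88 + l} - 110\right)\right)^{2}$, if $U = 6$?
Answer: $22273 - 1788 \sqrt{2} \approx 19744.0$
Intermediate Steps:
$l = -16$ ($l = 6 \left(-3\right) + 2 = -18 + 2 = -16$)
$\left(-39 + \left(\sqrt{88 + l} - 110\right)\right)^{2} = \left(-39 - \left(110 - \sqrt{88 - 16}\right)\right)^{2} = \left(-39 - \left(110 - \sqrt{72}\right)\right)^{2} = \left(-39 - \left(110 - 6 \sqrt{2}\right)\right)^{2} = \left(-149 + 6 \sqrt{2}\right)^{2}$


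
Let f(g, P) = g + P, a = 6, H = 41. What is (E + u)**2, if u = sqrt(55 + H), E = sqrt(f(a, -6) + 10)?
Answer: 106 + 16*sqrt(15) ≈ 167.97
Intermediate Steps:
f(g, P) = P + g
E = sqrt(10) (E = sqrt((-6 + 6) + 10) = sqrt(0 + 10) = sqrt(10) ≈ 3.1623)
u = 4*sqrt(6) (u = sqrt(55 + 41) = sqrt(96) = 4*sqrt(6) ≈ 9.7980)
(E + u)**2 = (sqrt(10) + 4*sqrt(6))**2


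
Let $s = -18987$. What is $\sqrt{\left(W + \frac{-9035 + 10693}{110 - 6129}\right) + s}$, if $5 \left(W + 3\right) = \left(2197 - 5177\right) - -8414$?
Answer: $\frac{i \sqrt{16215339303930}}{30095} \approx 133.8 i$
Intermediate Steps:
$W = \frac{5419}{5}$ ($W = -3 + \frac{\left(2197 - 5177\right) - -8414}{5} = -3 + \frac{\left(2197 - 5177\right) + 8414}{5} = -3 + \frac{-2980 + 8414}{5} = -3 + \frac{1}{5} \cdot 5434 = -3 + \frac{5434}{5} = \frac{5419}{5} \approx 1083.8$)
$\sqrt{\left(W + \frac{-9035 + 10693}{110 - 6129}\right) + s} = \sqrt{\left(\frac{5419}{5} + \frac{-9035 + 10693}{110 - 6129}\right) - 18987} = \sqrt{\left(\frac{5419}{5} + \frac{1658}{-6019}\right) - 18987} = \sqrt{\left(\frac{5419}{5} + 1658 \left(- \frac{1}{6019}\right)\right) - 18987} = \sqrt{\left(\frac{5419}{5} - \frac{1658}{6019}\right) - 18987} = \sqrt{\frac{32608671}{30095} - 18987} = \sqrt{- \frac{538805094}{30095}} = \frac{i \sqrt{16215339303930}}{30095}$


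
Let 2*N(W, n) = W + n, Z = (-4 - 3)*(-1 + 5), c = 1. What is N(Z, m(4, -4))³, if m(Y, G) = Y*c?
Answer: -1728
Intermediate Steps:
m(Y, G) = Y (m(Y, G) = Y*1 = Y)
Z = -28 (Z = -7*4 = -28)
N(W, n) = W/2 + n/2 (N(W, n) = (W + n)/2 = W/2 + n/2)
N(Z, m(4, -4))³ = ((½)*(-28) + (½)*4)³ = (-14 + 2)³ = (-12)³ = -1728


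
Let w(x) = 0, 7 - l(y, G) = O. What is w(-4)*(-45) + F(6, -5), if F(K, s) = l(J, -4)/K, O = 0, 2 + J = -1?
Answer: 7/6 ≈ 1.1667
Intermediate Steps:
J = -3 (J = -2 - 1 = -3)
l(y, G) = 7 (l(y, G) = 7 - 1*0 = 7 + 0 = 7)
F(K, s) = 7/K
w(-4)*(-45) + F(6, -5) = 0*(-45) + 7/6 = 0 + 7*(⅙) = 0 + 7/6 = 7/6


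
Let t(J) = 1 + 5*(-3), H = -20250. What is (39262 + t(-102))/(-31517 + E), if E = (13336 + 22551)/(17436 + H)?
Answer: -110443872/88724725 ≈ -1.2448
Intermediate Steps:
t(J) = -14 (t(J) = 1 - 15 = -14)
E = -35887/2814 (E = (13336 + 22551)/(17436 - 20250) = 35887/(-2814) = 35887*(-1/2814) = -35887/2814 ≈ -12.753)
(39262 + t(-102))/(-31517 + E) = (39262 - 14)/(-31517 - 35887/2814) = 39248/(-88724725/2814) = 39248*(-2814/88724725) = -110443872/88724725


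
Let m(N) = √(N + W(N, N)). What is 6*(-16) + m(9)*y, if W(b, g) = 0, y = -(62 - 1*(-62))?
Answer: -468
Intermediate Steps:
y = -124 (y = -(62 + 62) = -1*124 = -124)
m(N) = √N (m(N) = √(N + 0) = √N)
6*(-16) + m(9)*y = 6*(-16) + √9*(-124) = -96 + 3*(-124) = -96 - 372 = -468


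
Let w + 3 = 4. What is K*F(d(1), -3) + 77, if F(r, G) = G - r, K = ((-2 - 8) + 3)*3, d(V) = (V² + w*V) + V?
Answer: 203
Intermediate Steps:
w = 1 (w = -3 + 4 = 1)
d(V) = V² + 2*V (d(V) = (V² + 1*V) + V = (V² + V) + V = (V + V²) + V = V² + 2*V)
K = -21 (K = (-10 + 3)*3 = -7*3 = -21)
K*F(d(1), -3) + 77 = -21*(-3 - (2 + 1)) + 77 = -21*(-3 - 3) + 77 = -21*(-6) + 77 = 126 + 77 = 203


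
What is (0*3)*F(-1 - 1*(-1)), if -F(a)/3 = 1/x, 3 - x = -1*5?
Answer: 0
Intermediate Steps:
x = 8 (x = 3 - (-1)*5 = 3 - 1*(-5) = 3 + 5 = 8)
F(a) = -3/8
(0*3)*F(-1 - 1*(-1)) = (0*3)*(-3/8) = 0*(-3/8) = 0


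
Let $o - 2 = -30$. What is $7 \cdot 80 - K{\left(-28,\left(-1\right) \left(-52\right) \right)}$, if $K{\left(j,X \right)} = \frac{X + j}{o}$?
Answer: $\frac{3926}{7} \approx 560.86$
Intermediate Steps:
$o = -28$ ($o = 2 - 30 = -28$)
$K{\left(j,X \right)} = - \frac{X}{28} - \frac{j}{28}$ ($K{\left(j,X \right)} = \frac{X + j}{-28} = \left(X + j\right) \left(- \frac{1}{28}\right) = - \frac{X}{28} - \frac{j}{28}$)
$7 \cdot 80 - K{\left(-28,\left(-1\right) \left(-52\right) \right)} = 7 \cdot 80 - \left(- \frac{\left(-1\right) \left(-52\right)}{28} - -1\right) = 560 - \left(\left(- \frac{1}{28}\right) 52 + 1\right) = 560 - \left(- \frac{13}{7} + 1\right) = 560 - - \frac{6}{7} = 560 + \frac{6}{7} = \frac{3926}{7}$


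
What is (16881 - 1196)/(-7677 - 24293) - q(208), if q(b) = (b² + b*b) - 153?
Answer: -552284887/6394 ≈ -86376.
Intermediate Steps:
q(b) = -153 + 2*b² (q(b) = (b² + b²) - 153 = 2*b² - 153 = -153 + 2*b²)
(16881 - 1196)/(-7677 - 24293) - q(208) = (16881 - 1196)/(-7677 - 24293) - (-153 + 2*208²) = 15685/(-31970) - (-153 + 2*43264) = 15685*(-1/31970) - (-153 + 86528) = -3137/6394 - 1*86375 = -3137/6394 - 86375 = -552284887/6394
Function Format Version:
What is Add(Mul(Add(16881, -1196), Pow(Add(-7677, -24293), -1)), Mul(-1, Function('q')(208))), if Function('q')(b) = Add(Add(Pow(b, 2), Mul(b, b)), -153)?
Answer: Rational(-552284887, 6394) ≈ -86376.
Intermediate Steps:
Function('q')(b) = Add(-153, Mul(2, Pow(b, 2))) (Function('q')(b) = Add(Add(Pow(b, 2), Pow(b, 2)), -153) = Add(Mul(2, Pow(b, 2)), -153) = Add(-153, Mul(2, Pow(b, 2))))
Add(Mul(Add(16881, -1196), Pow(Add(-7677, -24293), -1)), Mul(-1, Function('q')(208))) = Add(Mul(Add(16881, -1196), Pow(Add(-7677, -24293), -1)), Mul(-1, Add(-153, Mul(2, Pow(208, 2))))) = Add(Mul(15685, Pow(-31970, -1)), Mul(-1, Add(-153, Mul(2, 43264)))) = Add(Mul(15685, Rational(-1, 31970)), Mul(-1, Add(-153, 86528))) = Add(Rational(-3137, 6394), Mul(-1, 86375)) = Add(Rational(-3137, 6394), -86375) = Rational(-552284887, 6394)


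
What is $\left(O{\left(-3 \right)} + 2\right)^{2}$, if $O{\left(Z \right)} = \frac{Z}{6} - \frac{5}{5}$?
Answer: $\frac{1}{4} \approx 0.25$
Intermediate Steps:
$O{\left(Z \right)} = -1 + \frac{Z}{6}$ ($O{\left(Z \right)} = Z \frac{1}{6} - 1 = \frac{Z}{6} - 1 = -1 + \frac{Z}{6}$)
$\left(O{\left(-3 \right)} + 2\right)^{2} = \left(\left(-1 + \frac{1}{6} \left(-3\right)\right) + 2\right)^{2} = \left(\left(-1 - \frac{1}{2}\right) + 2\right)^{2} = \left(- \frac{3}{2} + 2\right)^{2} = \left(\frac{1}{2}\right)^{2} = \frac{1}{4}$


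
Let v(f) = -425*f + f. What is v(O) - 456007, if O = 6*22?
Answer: -511975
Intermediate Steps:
O = 132
v(f) = -424*f
v(O) - 456007 = -424*132 - 456007 = -55968 - 456007 = -511975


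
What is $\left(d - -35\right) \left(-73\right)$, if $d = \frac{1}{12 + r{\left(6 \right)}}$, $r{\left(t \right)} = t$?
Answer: $- \frac{46063}{18} \approx -2559.1$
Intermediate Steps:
$d = \frac{1}{18}$ ($d = \frac{1}{12 + 6} = \frac{1}{18} \approx 0.055556$)
$\left(d - -35\right) \left(-73\right) = \left(\frac{1}{18} - -35\right) \left(-73\right) = \left(\frac{1}{18} + 35\right) \left(-73\right) = \frac{631}{18} \left(-73\right) = - \frac{46063}{18}$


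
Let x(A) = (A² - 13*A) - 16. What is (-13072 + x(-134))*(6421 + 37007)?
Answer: 287059080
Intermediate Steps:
x(A) = -16 + A² - 13*A
(-13072 + x(-134))*(6421 + 37007) = (-13072 + (-16 + (-134)² - 13*(-134)))*(6421 + 37007) = (-13072 + (-16 + 17956 + 1742))*43428 = (-13072 + 19682)*43428 = 6610*43428 = 287059080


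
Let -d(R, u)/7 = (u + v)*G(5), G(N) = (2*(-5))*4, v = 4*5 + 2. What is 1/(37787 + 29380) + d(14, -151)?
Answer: -2426072039/67167 ≈ -36120.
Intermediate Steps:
v = 22 (v = 20 + 2 = 22)
G(N) = -40 (G(N) = -10*4 = -40)
d(R, u) = 6160 + 280*u (d(R, u) = -7*(u + 22)*(-40) = -7*(22 + u)*(-40) = -7*(-880 - 40*u) = 6160 + 280*u)
1/(37787 + 29380) + d(14, -151) = 1/(37787 + 29380) + (6160 + 280*(-151)) = 1/67167 + (6160 - 42280) = 1/67167 - 36120 = -2426072039/67167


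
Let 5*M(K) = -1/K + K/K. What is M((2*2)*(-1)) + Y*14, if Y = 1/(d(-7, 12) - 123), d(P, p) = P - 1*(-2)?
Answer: 9/64 ≈ 0.14063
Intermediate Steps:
M(K) = ⅕ - 1/(5*K) (M(K) = (-1/K + K/K)/5 = (-1/K + 1)/5 = (1 - 1/K)/5 = ⅕ - 1/(5*K))
d(P, p) = 2 + P (d(P, p) = P + 2 = 2 + P)
Y = -1/128 (Y = 1/((2 - 7) - 123) = 1/(-5 - 123) = 1/(-128) = -1/128 ≈ -0.0078125)
M((2*2)*(-1)) + Y*14 = (-1 + (2*2)*(-1))/(5*(((2*2)*(-1)))) - 1/128*14 = (-1 + 4*(-1))/(5*((4*(-1)))) - 7/64 = (⅕)*(-1 - 4)/(-4) - 7/64 = (⅕)*(-¼)*(-5) - 7/64 = ¼ - 7/64 = 9/64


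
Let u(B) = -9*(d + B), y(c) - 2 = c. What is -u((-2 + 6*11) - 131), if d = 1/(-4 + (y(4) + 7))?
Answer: -602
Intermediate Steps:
y(c) = 2 + c
d = 1/9 (d = 1/(-4 + ((2 + 4) + 7)) = 1/(-4 + (6 + 7)) = 1/(-4 + 13) = 1/9 ≈ 0.11111)
u(B) = -1 - 9*B (u(B) = -9*(1/9 + B) = -1 - 9*B)
-u((-2 + 6*11) - 131) = -(-1 - 9*((-2 + 6*11) - 131)) = -(-1 - 9*((-2 + 66) - 131)) = -(-1 - 9*(64 - 131)) = -(-1 - 9*(-67)) = -(-1 + 603) = -1*602 = -602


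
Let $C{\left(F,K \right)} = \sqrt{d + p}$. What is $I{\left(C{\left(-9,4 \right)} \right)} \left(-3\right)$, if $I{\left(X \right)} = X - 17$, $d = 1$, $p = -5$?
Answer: $51 - 6 i \approx 51.0 - 6.0 i$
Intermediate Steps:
$C{\left(F,K \right)} = 2 i$ ($C{\left(F,K \right)} = \sqrt{1 - 5} = \sqrt{-4} = 2 i$)
$I{\left(X \right)} = -17 + X$
$I{\left(C{\left(-9,4 \right)} \right)} \left(-3\right) = \left(-17 + 2 i\right) \left(-3\right) = 51 - 6 i$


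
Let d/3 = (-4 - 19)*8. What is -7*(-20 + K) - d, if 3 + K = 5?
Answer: 678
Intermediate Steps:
K = 2 (K = -3 + 5 = 2)
d = -552 (d = 3*((-4 - 19)*8) = 3*(-23*8) = 3*(-184) = -552)
-7*(-20 + K) - d = -7*(-20 + 2) - 1*(-552) = -7*(-18) + 552 = 126 + 552 = 678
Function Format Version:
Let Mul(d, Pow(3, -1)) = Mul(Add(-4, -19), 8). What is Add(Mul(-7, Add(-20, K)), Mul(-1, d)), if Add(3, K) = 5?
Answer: 678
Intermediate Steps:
K = 2 (K = Add(-3, 5) = 2)
d = -552 (d = Mul(3, Mul(Add(-4, -19), 8)) = Mul(3, Mul(-23, 8)) = Mul(3, -184) = -552)
Add(Mul(-7, Add(-20, K)), Mul(-1, d)) = Add(Mul(-7, Add(-20, 2)), Mul(-1, -552)) = Add(Mul(-7, -18), 552) = Add(126, 552) = 678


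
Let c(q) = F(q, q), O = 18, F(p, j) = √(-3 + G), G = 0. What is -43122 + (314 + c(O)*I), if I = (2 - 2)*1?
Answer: -42808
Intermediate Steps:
F(p, j) = I*√3 (F(p, j) = √(-3 + 0) = √(-3) = I*√3)
I = 0 (I = 0*1 = 0)
c(q) = I*√3
-43122 + (314 + c(O)*I) = -43122 + (314 + (I*√3)*0) = -43122 + (314 + 0) = -43122 + 314 = -42808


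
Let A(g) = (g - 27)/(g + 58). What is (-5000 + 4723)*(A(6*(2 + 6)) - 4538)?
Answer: 133238939/106 ≈ 1.2570e+6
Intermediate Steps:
A(g) = (-27 + g)/(58 + g)
(-5000 + 4723)*(A(6*(2 + 6)) - 4538) = (-5000 + 4723)*((-27 + 6*(2 + 6))/(58 + 6*(2 + 6)) - 4538) = -277*((-27 + 6*8)/(58 + 6*8) - 4538) = -277*((-27 + 48)/(58 + 48) - 4538) = -277*(21/106 - 4538) = -277*(-481007/106) = 133238939/106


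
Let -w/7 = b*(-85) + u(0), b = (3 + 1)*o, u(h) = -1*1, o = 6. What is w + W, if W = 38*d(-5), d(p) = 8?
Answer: 14591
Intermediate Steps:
u(h) = -1
b = 24 (b = (3 + 1)*6 = 4*6 = 24)
w = 14287 (w = -7*(24*(-85) - 1) = -7*(-2040 - 1) = -7*(-2041) = 14287)
W = 304 (W = 38*8 = 304)
w + W = 14287 + 304 = 14591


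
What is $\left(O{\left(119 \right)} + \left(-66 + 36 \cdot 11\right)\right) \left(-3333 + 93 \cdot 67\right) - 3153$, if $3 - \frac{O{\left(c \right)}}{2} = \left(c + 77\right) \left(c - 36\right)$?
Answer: $-93318753$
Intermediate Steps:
$O{\left(c \right)} = 6 - 2 \left(-36 + c\right) \left(77 + c\right)$ ($O{\left(c \right)} = 6 - 2 \left(c + 77\right) \left(c - 36\right) = 6 - 2 \left(77 + c\right) \left(-36 + c\right) = 6 - 2 \left(-36 + c\right) \left(77 + c\right)$)
$\left(O{\left(119 \right)} + \left(-66 + 36 \cdot 11\right)\right) \left(-3333 + 93 \cdot 67\right) - 3153 = \left(\left(5550 - 9758 - 2 \cdot 119^{2}\right) + \left(-66 + 36 \cdot 11\right)\right) \left(-3333 + 93 \cdot 67\right) - 3153 = \left(\left(5550 - 9758 - 28322\right) + \left(-66 + 396\right)\right) \left(-3333 + 6231\right) - 3153 = \left(\left(5550 - 9758 - 28322\right) + 330\right) 2898 - 3153 = \left(-32530 + 330\right) 2898 - 3153 = \left(-32200\right) 2898 - 3153 = -93315600 - 3153 = -93318753$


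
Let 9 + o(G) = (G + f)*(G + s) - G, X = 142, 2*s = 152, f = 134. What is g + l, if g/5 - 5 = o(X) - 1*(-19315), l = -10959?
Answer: 385726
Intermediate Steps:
s = 76 (s = (1/2)*152 = 76)
o(G) = -9 - G + (76 + G)*(134 + G) (o(G) = -9 + ((G + 134)*(G + 76) - G) = -9 + ((134 + G)*(76 + G) - G) = -9 + ((76 + G)*(134 + G) - G) = -9 + (-G + (76 + G)*(134 + G)) = -9 - G + (76 + G)*(134 + G))
g = 396685 (g = 25 + 5*((10175 + 142**2 + 209*142) - 1*(-19315)) = 25 + 5*((10175 + 20164 + 29678) + 19315) = 25 + 5*(60017 + 19315) = 25 + 5*79332 = 25 + 396660 = 396685)
g + l = 396685 - 10959 = 385726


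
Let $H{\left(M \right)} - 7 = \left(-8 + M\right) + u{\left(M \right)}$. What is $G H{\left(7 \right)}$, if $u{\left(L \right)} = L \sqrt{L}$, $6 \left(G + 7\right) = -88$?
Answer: $-130 - \frac{455 \sqrt{7}}{3} \approx -531.27$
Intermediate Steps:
$G = - \frac{65}{3}$ ($G = -7 + \frac{1}{6} \left(-88\right) = -7 - \frac{44}{3} = - \frac{65}{3} \approx -21.667$)
$u{\left(L \right)} = L^{\frac{3}{2}}$
$H{\left(M \right)} = -1 + M + M^{\frac{3}{2}}$ ($H{\left(M \right)} = 7 + \left(\left(-8 + M\right) + M^{\frac{3}{2}}\right) = 7 + \left(-8 + M + M^{\frac{3}{2}}\right) = -1 + M + M^{\frac{3}{2}}$)
$G H{\left(7 \right)} = - \frac{65 \left(-1 + 7 + 7^{\frac{3}{2}}\right)}{3} = - \frac{65 \left(-1 + 7 + 7 \sqrt{7}\right)}{3} = - \frac{65 \left(6 + 7 \sqrt{7}\right)}{3} = -130 - \frac{455 \sqrt{7}}{3}$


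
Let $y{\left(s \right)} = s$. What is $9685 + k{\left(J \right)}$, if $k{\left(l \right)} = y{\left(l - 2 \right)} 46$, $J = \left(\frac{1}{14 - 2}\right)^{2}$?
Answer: $\frac{690719}{72} \approx 9593.3$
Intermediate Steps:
$J = \frac{1}{144}$ ($J = \left(\frac{1}{12}\right)^{2} = \frac{1}{144} \approx 0.0069444$)
$k{\left(l \right)} = -92 + 46 l$ ($k{\left(l \right)} = \left(l - 2\right) 46 = \left(-2 + l\right) 46 = -92 + 46 l$)
$9685 + k{\left(J \right)} = 9685 + \left(-92 + 46 \cdot \frac{1}{144}\right) = 9685 + \left(-92 + \frac{23}{72}\right) = 9685 - \frac{6601}{72} = \frac{690719}{72}$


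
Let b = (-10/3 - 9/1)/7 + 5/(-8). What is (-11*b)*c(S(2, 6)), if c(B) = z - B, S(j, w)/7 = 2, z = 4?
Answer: -22055/84 ≈ -262.56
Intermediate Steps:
S(j, w) = 14 (S(j, w) = 7*2 = 14)
c(B) = 4 - B
b = -401/168 (b = (-10*⅓ - 9*1)*(⅐) + 5*(-⅛) = (-10/3 - 9)*(⅐) - 5/8 = -37/3*⅐ - 5/8 = -37/21 - 5/8 = -401/168 ≈ -2.3869)
(-11*b)*c(S(2, 6)) = (-11*(-401/168))*(4 - 1*14) = 4411*(4 - 14)/168 = (4411/168)*(-10) = -22055/84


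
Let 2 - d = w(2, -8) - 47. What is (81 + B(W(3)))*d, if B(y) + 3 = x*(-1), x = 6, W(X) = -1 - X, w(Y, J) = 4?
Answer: 3240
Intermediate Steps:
d = 45 (d = 2 - (4 - 47) = 2 - 1*(-43) = 2 + 43 = 45)
B(y) = -9 (B(y) = -3 + 6*(-1) = -3 - 6 = -9)
(81 + B(W(3)))*d = (81 - 9)*45 = 72*45 = 3240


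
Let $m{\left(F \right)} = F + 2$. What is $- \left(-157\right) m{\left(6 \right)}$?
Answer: $1256$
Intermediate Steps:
$m{\left(F \right)} = 2 + F$
$- \left(-157\right) m{\left(6 \right)} = - \left(-157\right) \left(2 + 6\right) = - \left(-157\right) 8 = \left(-1\right) \left(-1256\right) = 1256$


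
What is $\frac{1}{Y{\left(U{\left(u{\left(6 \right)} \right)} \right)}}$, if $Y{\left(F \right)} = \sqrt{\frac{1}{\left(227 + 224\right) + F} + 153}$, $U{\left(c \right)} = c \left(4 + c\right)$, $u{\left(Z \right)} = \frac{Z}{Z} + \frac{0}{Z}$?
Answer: $\frac{2 \sqrt{7953666}}{69769} \approx 0.080845$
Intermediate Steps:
$u{\left(Z \right)} = 1$ ($u{\left(Z \right)} = 1 + 0 = 1$)
$Y{\left(F \right)} = \sqrt{153 + \frac{1}{451 + F}}$ ($Y{\left(F \right)} = \sqrt{\frac{1}{451 + F} + 153} = \sqrt{153 + \frac{1}{451 + F}}$)
$\frac{1}{Y{\left(U{\left(u{\left(6 \right)} \right)} \right)}} = \frac{1}{\sqrt{\frac{69004 + 153 \cdot 1 \left(4 + 1\right)}{451 + 1 \left(4 + 1\right)}}} = \frac{1}{\sqrt{\frac{69004 + 153 \cdot 1 \cdot 5}{451 + 1 \cdot 5}}} = \frac{1}{\sqrt{\frac{69004 + 153 \cdot 5}{451 + 5}}} = \frac{1}{\sqrt{\frac{69004 + 765}{456}}} = \frac{1}{\sqrt{\frac{1}{456} \cdot 69769}} = \frac{1}{\sqrt{\frac{69769}{456}}} = \frac{1}{\frac{1}{228} \sqrt{7953666}} = \frac{2 \sqrt{7953666}}{69769}$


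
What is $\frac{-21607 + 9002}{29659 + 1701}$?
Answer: $- \frac{2521}{6272} \approx -0.40195$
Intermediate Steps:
$\frac{-21607 + 9002}{29659 + 1701} = - \frac{12605}{31360} = \left(-12605\right) \frac{1}{31360} = - \frac{2521}{6272}$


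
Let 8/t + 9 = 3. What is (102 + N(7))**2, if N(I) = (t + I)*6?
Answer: 18496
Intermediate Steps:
t = -4/3 (t = 8/(-9 + 3) = 8/(-6) = 8*(-1/6) = -4/3 ≈ -1.3333)
N(I) = -8 + 6*I (N(I) = (-4/3 + I)*6 = -8 + 6*I)
(102 + N(7))**2 = (102 + (-8 + 6*7))**2 = (102 + (-8 + 42))**2 = (102 + 34)**2 = 136**2 = 18496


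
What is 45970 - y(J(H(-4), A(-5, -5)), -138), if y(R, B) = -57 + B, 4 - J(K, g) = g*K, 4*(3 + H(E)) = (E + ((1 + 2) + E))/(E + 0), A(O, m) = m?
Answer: 46165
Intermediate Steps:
H(E) = -3 + (3 + 2*E)/(4*E) (H(E) = -3 + ((E + ((1 + 2) + E))/(E + 0))/4 = -3 + ((E + (3 + E))/E)/4 = -3 + ((3 + 2*E)/E)/4 = -3 + (3 + 2*E)/(4*E))
J(K, g) = 4 - K*g (J(K, g) = 4 - g*K = 4 - K*g)
45970 - y(J(H(-4), A(-5, -5)), -138) = 45970 - (-57 - 138) = 45970 - 1*(-195) = 45970 + 195 = 46165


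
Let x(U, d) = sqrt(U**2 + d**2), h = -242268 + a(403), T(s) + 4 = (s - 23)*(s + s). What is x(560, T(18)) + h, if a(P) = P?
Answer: -241865 + 8*sqrt(5429) ≈ -2.4128e+5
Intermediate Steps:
T(s) = -4 + 2*s*(-23 + s) (T(s) = -4 + (s - 23)*(s + s) = -4 + (-23 + s)*(2*s) = -4 + 2*s*(-23 + s))
h = -241865 (h = -242268 + 403 = -241865)
x(560, T(18)) + h = sqrt(560**2 + (-4 - 46*18 + 2*18**2)**2) - 241865 = sqrt(313600 + (-4 - 828 + 2*324)**2) - 241865 = sqrt(313600 + (-4 - 828 + 648)**2) - 241865 = sqrt(313600 + (-184)**2) - 241865 = sqrt(313600 + 33856) - 241865 = sqrt(347456) - 241865 = 8*sqrt(5429) - 241865 = -241865 + 8*sqrt(5429)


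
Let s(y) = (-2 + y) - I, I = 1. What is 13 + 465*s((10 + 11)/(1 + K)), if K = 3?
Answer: 4237/4 ≈ 1059.3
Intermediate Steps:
s(y) = -3 + y (s(y) = (-2 + y) - 1*1 = (-2 + y) - 1 = -3 + y)
13 + 465*s((10 + 11)/(1 + K)) = 13 + 465*(-3 + (10 + 11)/(1 + 3)) = 13 + 465*(-3 + 21/4) = 13 + 465*(9/4) = 13 + 4185/4 = 4237/4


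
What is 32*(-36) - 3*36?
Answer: -1260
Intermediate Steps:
32*(-36) - 3*36 = -1152 - 108 = -1260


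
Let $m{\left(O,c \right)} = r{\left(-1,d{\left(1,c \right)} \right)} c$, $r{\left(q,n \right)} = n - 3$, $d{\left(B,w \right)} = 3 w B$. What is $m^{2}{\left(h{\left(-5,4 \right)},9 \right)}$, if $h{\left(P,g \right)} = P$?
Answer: $46656$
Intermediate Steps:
$d{\left(B,w \right)} = 3 B w$
$r{\left(q,n \right)} = -3 + n$
$m{\left(O,c \right)} = c \left(-3 + 3 c\right)$ ($m{\left(O,c \right)} = \left(-3 + 3 \cdot 1 c\right) c = \left(-3 + 3 c\right) c = c \left(-3 + 3 c\right)$)
$m^{2}{\left(h{\left(-5,4 \right)},9 \right)} = \left(3 \cdot 9 \left(-1 + 9\right)\right)^{2} = \left(3 \cdot 9 \cdot 8\right)^{2} = 216^{2} = 46656$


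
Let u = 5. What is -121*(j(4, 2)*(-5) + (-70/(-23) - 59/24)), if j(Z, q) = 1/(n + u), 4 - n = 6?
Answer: 24079/184 ≈ 130.86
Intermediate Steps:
n = -2 (n = 4 - 1*6 = 4 - 6 = -2)
j(Z, q) = 1/3 (j(Z, q) = 1/(-2 + 5) = 1/3)
-121*(j(4, 2)*(-5) + (-70/(-23) - 59/24)) = -121*((1/3)*(-5) + (-70/(-23) - 59/24)) = -121*(-5/3 + (-70*(-1/23) - 59*1/24)) = -121*(-5/3 + (70/23 - 59/24)) = -121*(-5/3 + 323/552) = -121*(-199/184) = 24079/184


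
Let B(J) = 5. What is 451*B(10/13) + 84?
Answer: 2339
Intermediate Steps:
451*B(10/13) + 84 = 451*5 + 84 = 2255 + 84 = 2339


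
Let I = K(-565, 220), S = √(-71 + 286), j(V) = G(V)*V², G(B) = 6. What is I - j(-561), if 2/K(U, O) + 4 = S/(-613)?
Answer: -11352786979166/6012089 + 1226*√215/6012089 ≈ -1.8883e+6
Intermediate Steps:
j(V) = 6*V²
S = √215 ≈ 14.663
K(U, O) = 2/(-4 - √215/613) (K(U, O) = 2/(-4 + √215/(-613)) = 2/(-4 + √215*(-1/613)) = 2/(-4 - √215/613))
I = -3006152/6012089 + 1226*√215/6012089 ≈ -0.49703
I - j(-561) = (-3006152/6012089 + 1226*√215/6012089) - 6*(-561)² = (-3006152/6012089 + 1226*√215/6012089) - 6*314721 = (-3006152/6012089 + 1226*√215/6012089) - 1*1888326 = (-3006152/6012089 + 1226*√215/6012089) - 1888326 = -11352786979166/6012089 + 1226*√215/6012089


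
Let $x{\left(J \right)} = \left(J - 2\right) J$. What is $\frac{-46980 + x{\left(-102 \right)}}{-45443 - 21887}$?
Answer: $\frac{18186}{33665} \approx 0.54021$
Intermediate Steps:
$x{\left(J \right)} = J \left(-2 + J\right)$ ($x{\left(J \right)} = \left(-2 + J\right) J = J \left(-2 + J\right)$)
$\frac{-46980 + x{\left(-102 \right)}}{-45443 - 21887} = \frac{-46980 - 102 \left(-2 - 102\right)}{-45443 - 21887} = \frac{-46980 - -10608}{-67330} = \left(-46980 + 10608\right) \left(- \frac{1}{67330}\right) = \left(-36372\right) \left(- \frac{1}{67330}\right) = \frac{18186}{33665}$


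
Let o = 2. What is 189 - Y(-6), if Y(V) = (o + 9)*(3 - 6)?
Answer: 222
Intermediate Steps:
Y(V) = -33 (Y(V) = (2 + 9)*(3 - 6) = 11*(-3) = -33)
189 - Y(-6) = 189 - 1*(-33) = 189 + 33 = 222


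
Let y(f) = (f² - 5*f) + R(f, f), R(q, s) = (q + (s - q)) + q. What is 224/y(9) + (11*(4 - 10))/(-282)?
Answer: 5561/1269 ≈ 4.3822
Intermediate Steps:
R(q, s) = q + s (R(q, s) = s + q = q + s)
y(f) = f² - 3*f (y(f) = (f² - 5*f) + (f + f) = (f² - 5*f) + 2*f = f² - 3*f)
224/y(9) + (11*(4 - 10))/(-282) = 224/((9*(-3 + 9))) + (11*(4 - 10))/(-282) = 224/((9*6)) + (11*(-6))*(-1/282) = 224/54 - 66*(-1/282) = 224*(1/54) + 11/47 = 112/27 + 11/47 = 5561/1269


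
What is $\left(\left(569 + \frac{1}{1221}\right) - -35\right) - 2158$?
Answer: $- \frac{1897433}{1221} \approx -1554.0$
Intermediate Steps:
$\left(\left(569 + \frac{1}{1221}\right) - -35\right) - 2158 = \left(\left(569 + \frac{1}{1221}\right) + 35\right) - 2158 = \left(\frac{694750}{1221} + 35\right) - 2158 = \frac{737485}{1221} - 2158 = - \frac{1897433}{1221}$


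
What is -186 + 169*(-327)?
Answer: -55449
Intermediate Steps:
-186 + 169*(-327) = -186 - 55263 = -55449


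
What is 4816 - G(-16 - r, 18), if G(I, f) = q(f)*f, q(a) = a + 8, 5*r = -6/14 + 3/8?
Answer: 4348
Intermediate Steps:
r = -3/280 (r = (-6/14 + 3/8)/5 = (-6*1/14 + 3*(⅛))/5 = (-3/7 + 3/8)/5 = (⅕)*(-3/56) = -3/280 ≈ -0.010714)
q(a) = 8 + a
G(I, f) = f*(8 + f) (G(I, f) = (8 + f)*f = f*(8 + f))
4816 - G(-16 - r, 18) = 4816 - 18*(8 + 18) = 4816 - 18*26 = 4816 - 1*468 = 4816 - 468 = 4348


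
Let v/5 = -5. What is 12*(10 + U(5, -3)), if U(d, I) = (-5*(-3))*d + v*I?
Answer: 1920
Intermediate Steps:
v = -25 (v = 5*(-5) = -25)
U(d, I) = -25*I + 15*d (U(d, I) = (-5*(-3))*d - 25*I = 15*d - 25*I = -25*I + 15*d)
12*(10 + U(5, -3)) = 12*(10 + (-25*(-3) + 15*5)) = 12*(10 + (75 + 75)) = 12*(10 + 150) = 12*160 = 1920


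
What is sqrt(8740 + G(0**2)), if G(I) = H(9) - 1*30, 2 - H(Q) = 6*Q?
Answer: 3*sqrt(962) ≈ 93.048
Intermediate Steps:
H(Q) = 2 - 6*Q
G(I) = -82 (G(I) = (2 - 6*9) - 1*30 = (2 - 54) - 30 = -52 - 30 = -82)
sqrt(8740 + G(0**2)) = sqrt(8740 - 82) = sqrt(8658) = 3*sqrt(962)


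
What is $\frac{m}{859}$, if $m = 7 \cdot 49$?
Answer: $\frac{343}{859} \approx 0.3993$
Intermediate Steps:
$m = 343$
$\frac{m}{859} = \frac{343}{859}$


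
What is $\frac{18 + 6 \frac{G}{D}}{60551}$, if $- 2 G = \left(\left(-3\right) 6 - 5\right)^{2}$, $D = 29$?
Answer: $- \frac{1065}{1755979} \approx -0.0006065$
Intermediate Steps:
$G = - \frac{529}{2}$ ($G = - \frac{\left(\left(-3\right) 6 - 5\right)^{2}}{2} = - \frac{\left(-18 - 5\right)^{2}}{2} = - \frac{\left(-23\right)^{2}}{2} = \left(- \frac{1}{2}\right) 529 = - \frac{529}{2} \approx -264.5$)
$\frac{18 + 6 \frac{G}{D}}{60551} = \frac{18 + 6 \left(- \frac{529}{2 \cdot 29}\right)}{60551} = \left(18 + 6 \left(\left(- \frac{529}{2}\right) \frac{1}{29}\right)\right) \frac{1}{60551} = \left(18 + 6 \left(- \frac{529}{58}\right)\right) \frac{1}{60551} = \left(18 - \frac{1587}{29}\right) \frac{1}{60551} = \left(- \frac{1065}{29}\right) \frac{1}{60551} = - \frac{1065}{1755979}$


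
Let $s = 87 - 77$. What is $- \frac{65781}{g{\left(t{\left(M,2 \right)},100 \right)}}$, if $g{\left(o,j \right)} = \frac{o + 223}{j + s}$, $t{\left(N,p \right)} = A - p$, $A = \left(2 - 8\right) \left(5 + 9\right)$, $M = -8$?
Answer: $- \frac{7235910}{137} \approx -52817.0$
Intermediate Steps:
$s = 10$
$A = -84$ ($A = \left(-6\right) 14 = -84$)
$t{\left(N,p \right)} = -84 - p$
$g{\left(o,j \right)} = \frac{223 + o}{10 + j}$ ($g{\left(o,j \right)} = \frac{o + 223}{j + 10} = \frac{223 + o}{10 + j}$)
$- \frac{65781}{g{\left(t{\left(M,2 \right)},100 \right)}} = - \frac{65781}{\frac{1}{10 + 100} \left(223 - 86\right)} = - \frac{65781}{\frac{1}{110} \left(223 - 86\right)} = - \frac{65781}{\frac{1}{110} \cdot 137} = - \frac{65781}{\frac{137}{110}} = \left(-65781\right) \frac{110}{137} = - \frac{7235910}{137}$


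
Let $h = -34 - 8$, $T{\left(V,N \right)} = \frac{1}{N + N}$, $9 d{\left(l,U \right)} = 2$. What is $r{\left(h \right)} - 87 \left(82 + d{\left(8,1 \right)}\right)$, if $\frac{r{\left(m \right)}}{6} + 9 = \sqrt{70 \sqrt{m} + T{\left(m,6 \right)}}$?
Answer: $- \frac{21622}{3} + \sqrt{3 + 2520 i \sqrt{42}} \approx -7117.0 + 90.356 i$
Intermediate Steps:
$d{\left(l,U \right)} = \frac{2}{9}$ ($d{\left(l,U \right)} = \frac{1}{9} \cdot 2 = \frac{2}{9}$)
$T{\left(V,N \right)} = \frac{1}{2 N}$
$h = -42$
$r{\left(m \right)} = -54 + 6 \sqrt{\frac{1}{12} + 70 \sqrt{m}}$ ($r{\left(m \right)} = -54 + 6 \sqrt{70 \sqrt{m} + \frac{1}{2 \cdot 6}} = -54 + 6 \sqrt{70 \sqrt{m} + \frac{1}{2} \cdot \frac{1}{6}} = -54 + 6 \sqrt{70 \sqrt{m} + \frac{1}{12}} = -54 + 6 \sqrt{\frac{1}{12} + 70 \sqrt{m}}$)
$r{\left(h \right)} - 87 \left(82 + d{\left(8,1 \right)}\right) = \left(-54 + \sqrt{3 + 2520 \sqrt{-42}}\right) - 87 \left(82 + \frac{2}{9}\right) = \left(-54 + \sqrt{3 + 2520 i \sqrt{42}}\right) - 87 \cdot \frac{740}{9} = \left(-54 + \sqrt{3 + 2520 i \sqrt{42}}\right) - \frac{21460}{3} = - \frac{21622}{3} + \sqrt{3 + 2520 i \sqrt{42}}$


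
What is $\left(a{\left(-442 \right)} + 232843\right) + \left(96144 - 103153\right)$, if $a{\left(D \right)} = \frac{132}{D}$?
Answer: $\frac{49909248}{221} \approx 2.2583 \cdot 10^{5}$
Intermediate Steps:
$\left(a{\left(-442 \right)} + 232843\right) + \left(96144 - 103153\right) = \left(\frac{132}{-442} + 232843\right) + \left(96144 - 103153\right) = \left(132 \left(- \frac{1}{442}\right) + 232843\right) - 7009 = \left(- \frac{66}{221} + 232843\right) - 7009 = \frac{51458237}{221} - 7009 = \frac{49909248}{221}$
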